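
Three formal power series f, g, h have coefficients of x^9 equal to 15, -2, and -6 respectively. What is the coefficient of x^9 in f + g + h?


Series addition is componentwise:
15 + -2 + -6
= 7

7


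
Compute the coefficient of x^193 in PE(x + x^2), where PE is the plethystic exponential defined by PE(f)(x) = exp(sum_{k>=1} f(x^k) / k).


With f(x) = x + x^2, the exponent is sum_{k>=1} (x^k + x^(2k)) / k = -ln(1 - x) - ln(1 - x^2). Exponentiating:
PE(x + x^2) = 1 / ((1 - x)(1 - x^2)).
This is the generating function for partitions of n into parts of size 1 or 2. The number of 2's can be any j in 0..96, and the rest are 1's, so
[x^193] = floor(193/2) + 1 = 97.

97


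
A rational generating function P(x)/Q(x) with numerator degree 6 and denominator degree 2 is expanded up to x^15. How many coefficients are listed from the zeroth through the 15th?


Expanding up to x^15 gives the coefficients for x^0, x^1, ..., x^15.
That is 15 + 1 = 16 coefficients in total.

16


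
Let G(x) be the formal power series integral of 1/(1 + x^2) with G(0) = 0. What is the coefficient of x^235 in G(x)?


1/(1 + x^2) = sum_{j>=0} (-1)^j x^(2j). Integrating termwise with G(0) = 0:
G(x) = sum_{j>=0} (-1)^j x^(2j+1) / (2j+1) = arctan(x).
Only odd powers are nonzero. For x^235 write 235 = 2*117 + 1, giving
(-1)^117 / 235 = -1/235 = -1/235.

-1/235


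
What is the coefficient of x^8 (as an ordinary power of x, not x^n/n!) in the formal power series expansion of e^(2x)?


The exponential series is e^y = sum_{k>=0} y^k / k!. Substituting y = 2x gives
e^(2x) = sum_{k>=0} 2^k x^k / k!.
So the coefficient of x^n is a^n/n! with a = 2, n = 8:
2^8 / 8! = 256/40320 = 2/315

2/315


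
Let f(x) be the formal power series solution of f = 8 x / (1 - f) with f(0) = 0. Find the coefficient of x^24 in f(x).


Apply Lagrange inversion: f = 8 x * phi(f) with phi(t) = 1/(1 - t), so
[x^n] f = 8^n * (1/n) [t^(n-1)] phi(t)^n = 8^n * (1/n) [t^(n-1)] (1 - t)^(-n) = 8^n * (1/n) C(2n - 2, n - 1) = 8^n * C_{n-1}.
For n = 24: C_23 = C(46, 23) / 24 = 8233430727600/24 = 343059613650.
With the 8^24 = 4722366482869645213696 factor, the coefficient is 4722366482869645213696 * 343059613650 = 1620053221126969830323121448550400.

1620053221126969830323121448550400


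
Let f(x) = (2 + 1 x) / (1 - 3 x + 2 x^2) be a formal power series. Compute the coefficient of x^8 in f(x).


Write f(x) = sum_{k>=0} a_k x^k. Multiplying both sides by 1 - 3 x + 2 x^2 gives
(1 - 3 x + 2 x^2) sum_{k>=0} a_k x^k = 2 + 1 x.
Matching coefficients:
 x^0: a_0 = 2
 x^1: a_1 - 3 a_0 = 1  =>  a_1 = 3*2 + 1 = 7
 x^k (k >= 2): a_k = 3 a_{k-1} - 2 a_{k-2}.
Iterating: a_2 = 17, a_3 = 37, a_4 = 77, a_5 = 157, a_6 = 317, a_7 = 637, a_8 = 1277.
So the coefficient of x^8 is 1277.

1277


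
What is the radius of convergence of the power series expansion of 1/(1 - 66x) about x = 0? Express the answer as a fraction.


Expanding 1/(1 - 66x) = sum_{k>=0} 66^k x^k, the series converges when |66x| < 1, i.e., |x| < 1/66.
So the radius of convergence is 1/66 = 1/66.

1/66


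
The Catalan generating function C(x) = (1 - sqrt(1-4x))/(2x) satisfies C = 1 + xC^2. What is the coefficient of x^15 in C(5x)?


Substituting x -> 5x scales the n-th coefficient by 5^n, so [x^15] C(5x) = 5^15 * C_15.
C_15 = C(2*15, 15)/(16) = 155117520/16 = 9694845.
So 5^15 * 9694845 = 30517578125 * 9694845 = 295863189697265625.

295863189697265625


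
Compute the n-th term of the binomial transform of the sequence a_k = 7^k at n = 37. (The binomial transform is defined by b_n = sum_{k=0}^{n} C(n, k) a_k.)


With a_k = 7^k, b_n = sum_{k=0}^{n} C(n, k) 7^k = (1 + 7)^n by the binomial theorem.
For n = 37: (1 + 7)^37 = 8^37 = 2596148429267413814265248164610048.

2596148429267413814265248164610048


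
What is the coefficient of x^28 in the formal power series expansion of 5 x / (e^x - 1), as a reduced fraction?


The exponential generating function for Bernoulli numbers is
x / (e^x - 1) = sum_{k>=0} B_k x^k / k!.
So the coefficient of x^28 in 5 x / (e^x - 1) is 5 B_28 / 28!.
Computing: B_28 = -23749461029/870, 28! = 304888344611713860501504000000, giving
5 * -23749461029/870 / 304888344611713860501504000000 = -3392780147/7578653137491173103894528000000.

-3392780147/7578653137491173103894528000000


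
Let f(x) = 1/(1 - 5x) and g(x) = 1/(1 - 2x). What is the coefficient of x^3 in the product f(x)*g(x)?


The coefficient of x^n in f*g is the Cauchy product: sum_{k=0}^{n} a^k * b^(n-k).
With a=5, b=2, n=3:
sum_{k=0}^{3} 5^k * 2^(3-k)
= 203

203


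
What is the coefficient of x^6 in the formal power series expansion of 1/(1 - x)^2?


The expansion 1/(1 - x)^r = sum_{k>=0} C(k + r - 1, r - 1) x^k follows from the multiset / negative-binomial theorem (or from repeated differentiation of the geometric series).
For r = 2 and k = 6:
C(7, 1) = 5040 / (1 * 720) = 7.

7


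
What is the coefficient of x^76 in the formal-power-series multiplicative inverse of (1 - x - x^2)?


Let the inverse be f(x) = sum_{k>=0} a_k x^k. From f(x) * (1 - x - x^2) = 1 and matching coefficients:
 x^0: a_0 = 1.
 x^1: a_1 - a_0 = 0, so a_1 = 1.
 x^k (k >= 2): a_k - a_{k-1} - a_{k-2} = 0, i.e. a_k = a_{k-1} + a_{k-2}.
This is the Fibonacci-type recurrence shifted so that a_0 = a_1 = 1.
Iterating: a_0=1, a_1=1, a_2=2, a_3=3, a_4=5, a_5=8, a_6=13, a_7=21, a_8=34, a_9=55, ...
a_76 = 5527939700884757.

5527939700884757


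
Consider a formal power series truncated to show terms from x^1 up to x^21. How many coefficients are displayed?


From x^1 to x^21 inclusive, the count is 21 - 1 + 1 = 21.

21


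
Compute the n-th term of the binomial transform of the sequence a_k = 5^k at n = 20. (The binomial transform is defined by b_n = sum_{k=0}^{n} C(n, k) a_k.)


With a_k = 5^k, b_n = sum_{k=0}^{n} C(n, k) 5^k = (1 + 5)^n by the binomial theorem.
For n = 20: (1 + 5)^20 = 6^20 = 3656158440062976.

3656158440062976


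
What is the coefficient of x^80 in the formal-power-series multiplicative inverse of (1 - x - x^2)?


Let the inverse be f(x) = sum_{k>=0} a_k x^k. From f(x) * (1 - x - x^2) = 1 and matching coefficients:
 x^0: a_0 = 1.
 x^1: a_1 - a_0 = 0, so a_1 = 1.
 x^k (k >= 2): a_k - a_{k-1} - a_{k-2} = 0, i.e. a_k = a_{k-1} + a_{k-2}.
This is the Fibonacci-type recurrence shifted so that a_0 = a_1 = 1.
Iterating: a_0=1, a_1=1, a_2=2, a_3=3, a_4=5, a_5=8, a_6=13, a_7=21, a_8=34, a_9=55, ...
a_80 = 37889062373143906.

37889062373143906


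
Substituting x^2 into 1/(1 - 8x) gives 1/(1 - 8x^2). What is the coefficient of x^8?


The coefficient of x^(2m) in 1/(1 - 8x^2) is 8^m.
With n = 8 = 2*4, the coefficient is 8^4 = 4096.

4096


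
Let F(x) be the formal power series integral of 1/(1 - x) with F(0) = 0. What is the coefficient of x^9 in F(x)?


1/(1 - x) = sum_{k>=0} x^k. Integrating termwise and using F(0) = 0 gives
F(x) = sum_{k>=0} x^(k+1) / (k+1) = sum_{m>=1} x^m / m = -ln(1 - x).
So the coefficient of x^9 is 1/9 = 1/9.

1/9


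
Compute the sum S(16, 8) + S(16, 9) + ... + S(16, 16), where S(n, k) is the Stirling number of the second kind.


By definition, S(n, k) counts partitions of an n-set into exactly k nonempty blocks.
Computing row n = 16 for k = 8..16:
S(16, k): 2141764053, 820784250, 193754990, 28936908, 2757118, 165620, 6020, 120, 1
Sum = 3188169080.

3188169080


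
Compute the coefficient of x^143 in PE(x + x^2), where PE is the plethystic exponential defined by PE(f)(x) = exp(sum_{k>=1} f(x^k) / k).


With f(x) = x + x^2, the exponent is sum_{k>=1} (x^k + x^(2k)) / k = -ln(1 - x) - ln(1 - x^2). Exponentiating:
PE(x + x^2) = 1 / ((1 - x)(1 - x^2)).
This is the generating function for partitions of n into parts of size 1 or 2. The number of 2's can be any j in 0..71, and the rest are 1's, so
[x^143] = floor(143/2) + 1 = 72.

72


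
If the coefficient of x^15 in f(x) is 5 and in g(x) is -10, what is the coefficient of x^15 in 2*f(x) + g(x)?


Scalar multiplication scales coefficients: 2 * 5 = 10.
Then add the g coefficient: 10 + -10
= 0

0


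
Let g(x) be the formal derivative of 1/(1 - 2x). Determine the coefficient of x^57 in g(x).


Differentiate termwise: d/dx sum_{k>=0} 2^k x^k = sum_{k>=1} k 2^k x^(k-1) = sum_{j>=0} (j+1) 2^(j+1) x^j.
Equivalently, d/dx [1/(1 - 2x)] = 2/(1 - 2x)^2.
For j = 57: 58 * 2^58 = 58 * 288230376151711744 = 16717361816799281152.

16717361816799281152


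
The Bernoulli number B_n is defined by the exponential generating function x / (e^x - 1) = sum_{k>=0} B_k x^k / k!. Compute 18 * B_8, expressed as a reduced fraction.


Bernoulli numbers can also be computed recursively via B_0 = 1 and sum_{j=0}^{m} C(m+1, j) B_j = 0 for m >= 1. Odd-index Bernoulli numbers vanish for k >= 3.
Computing B_8 = -1/30, so 18 * B_8 = 18 * -1/30 = -3/5.

-3/5


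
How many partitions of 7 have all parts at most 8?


Using the generating function (1-x)^(-1)(1-x^2)^(-1)...(1-x^8)^(-1),
the coefficient of x^7 counts these restricted partitions.
Result = 15

15


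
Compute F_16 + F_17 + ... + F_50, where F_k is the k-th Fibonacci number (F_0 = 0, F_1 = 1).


Use the identity sum_{k=0}^{N} F_k = F_{N+2} - 1 (which follows from F_{k+2} - F_{k+1} = F_k). Then
sum_{k=16}^{50} F_k = (F_{52} - 1) - (F_{17} - 1) = F_{52} - F_{17}.
Computing: F_{52} = 32951280099, F_{17} = 1597, so
Sum = 32951280099 - 1597 = 32951278502.

32951278502


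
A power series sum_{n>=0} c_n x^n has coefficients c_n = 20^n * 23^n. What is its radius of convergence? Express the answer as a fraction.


By the root test (Cauchy-Hadamard), the radius is R = 1 / limsup_n |c_n|^(1/n).
Here |c_n|^(1/n) = (20^n * 23^n)^(1/n) = 20 * 23 = 460 for all n.
So R = 1/460 = 1/460.

1/460


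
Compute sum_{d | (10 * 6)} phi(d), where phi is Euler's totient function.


First, 10 * 6 = 60. One classical identity is sum_{d | n} phi(d) = n (each k in [1, n] has a unique gcd with n, and among the k's with gcd(k, n) = n/d there are phi(d) of them). So the sum equals 60. We also verify directly:
Divisors of 60: 1, 2, 3, 4, 5, 6, 10, 12, 15, 20, 30, 60.
phi values: 1, 1, 2, 2, 4, 2, 4, 4, 8, 8, 8, 16.
Sum = 60.

60


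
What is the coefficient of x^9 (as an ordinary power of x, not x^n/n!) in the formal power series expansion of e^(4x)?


The exponential series is e^y = sum_{k>=0} y^k / k!. Substituting y = 4x gives
e^(4x) = sum_{k>=0} 4^k x^k / k!.
So the coefficient of x^n is a^n/n! with a = 4, n = 9:
4^9 / 9! = 262144/362880 = 2048/2835

2048/2835


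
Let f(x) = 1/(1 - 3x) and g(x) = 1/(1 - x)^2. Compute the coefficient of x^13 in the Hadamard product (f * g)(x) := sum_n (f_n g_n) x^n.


f has coefficients f_k = 3^k. For g = 1/(1 - x)^2 the coefficient is g_k = C(k + 1, 1) = k + 1. The Hadamard coefficient is (f * g)_k = 3^k * (k + 1).
For k = 13: 3^13 * 14 = 1594323 * 14 = 22320522.

22320522


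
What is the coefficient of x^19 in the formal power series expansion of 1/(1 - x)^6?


The negative binomial / multiset identity is
1/(1 - x)^r = sum_{k>=0} C(k + r - 1, r - 1) x^k.
Here r = 6 and k = 19, so the coefficient is
C(19 + 5, 5) = C(24, 5)
= 42504

42504


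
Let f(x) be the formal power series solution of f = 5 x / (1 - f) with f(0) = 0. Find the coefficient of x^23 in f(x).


Apply Lagrange inversion: f = 5 x * phi(f) with phi(t) = 1/(1 - t), so
[x^n] f = 5^n * (1/n) [t^(n-1)] phi(t)^n = 5^n * (1/n) [t^(n-1)] (1 - t)^(-n) = 5^n * (1/n) C(2n - 2, n - 1) = 5^n * C_{n-1}.
For n = 23: C_22 = C(44, 22) / 23 = 2104098963720/23 = 91482563640.
With the 5^23 = 11920928955078125 factor, the coefficient is 11920928955078125 * 91482563640 = 1090557141780853271484375000.

1090557141780853271484375000


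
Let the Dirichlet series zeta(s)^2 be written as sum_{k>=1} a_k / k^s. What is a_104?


The Dirichlet convolution of the constant function 1 with itself gives (1 * 1)(k) = sum_{d | k} 1 = d(k), the number of positive divisors of k.
Since zeta(s) = sum_{k>=1} 1/k^s, we have zeta(s)^2 = sum_{k>=1} d(k)/k^s, so a_k = d(k).
For k = 104: the divisors are 1, 2, 4, 8, 13, 26, 52, 104.
Count = 8.

8


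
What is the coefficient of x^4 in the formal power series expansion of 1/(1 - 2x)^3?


The general identity 1/(1 - c x)^r = sum_{k>=0} c^k C(k + r - 1, r - 1) x^k follows by substituting y = c x into 1/(1 - y)^r = sum_{k>=0} C(k + r - 1, r - 1) y^k.
For c = 2, r = 3, k = 4:
2^4 * C(6, 2) = 16 * 15 = 240.

240


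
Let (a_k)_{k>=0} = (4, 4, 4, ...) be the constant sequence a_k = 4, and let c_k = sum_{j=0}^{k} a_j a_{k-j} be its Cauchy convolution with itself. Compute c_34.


Since a_j = 4 for all j >= 0, the convolution sum becomes
c_k = sum_{j=0}^{k} 4 * 4 = 16 * (k + 1).
Equivalently, the generating function of (a_k) is 4/(1 - x) and its square is 16/(1 - x)^2 = sum_{k>=0} 16(k + 1) x^k.
For k = 34: 16 * 35 = 560.

560


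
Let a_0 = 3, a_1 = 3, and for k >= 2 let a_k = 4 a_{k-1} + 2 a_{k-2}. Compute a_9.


Iterating the recurrence forward:
a_0 = 3
a_1 = 3
a_2 = 4*3 + 2*3 = 18
a_3 = 4*18 + 2*3 = 78
a_4 = 4*78 + 2*18 = 348
a_5 = 4*348 + 2*78 = 1548
a_6 = 4*1548 + 2*348 = 6888
a_7 = 4*6888 + 2*1548 = 30648
a_8 = 4*30648 + 2*6888 = 136368
a_9 = 4*136368 + 2*30648 = 606768
So a_9 = 606768.

606768


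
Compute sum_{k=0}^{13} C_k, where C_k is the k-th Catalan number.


C_0 through C_13: 1, 1, 2, 5, 14, 42, 132, 429, 1430, 4862, 16796, 58786, 208012, 742900
Sum = 1 + 1 + 2 + 5 + 14 + 42 + 132 + 429 + 1430 + 4862 + 16796 + 58786 + 208012 + 742900
= 1033412

1033412


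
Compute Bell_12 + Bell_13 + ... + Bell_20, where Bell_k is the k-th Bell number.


Recall Bell_k counts set partitions of a k-set (with Bell_0 = 1 by convention).
Bell_12 through Bell_20: 4213597, 27644437, 190899322, 1382958545, 10480142147, 82864869804, 682076806159, 5832742205057, 51724158235372
Sum = 4213597 + 27644437 + 190899322 + 1382958545 + 10480142147 + 82864869804 + 682076806159 + 5832742205057 + 51724158235372 = 58333927974440.

58333927974440


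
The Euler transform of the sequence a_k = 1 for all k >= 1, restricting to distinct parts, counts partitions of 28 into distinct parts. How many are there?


Partitions of 28 into distinct parts can be computed via generating function.
Product (1+x)(1+x^2)(1+x^3)...
The coefficient of x^28 = 222

222


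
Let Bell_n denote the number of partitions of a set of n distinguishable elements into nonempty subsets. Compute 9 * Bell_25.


Bell_25 can be computed from the Bell triangle or from Dobinski's identity Bell_n = (1/e) * sum_{k>=0} k^n / k!.
Computing Bell_25 = 4638590332229999353.
Then 9 * 4638590332229999353 = 41747312990069994177.

41747312990069994177


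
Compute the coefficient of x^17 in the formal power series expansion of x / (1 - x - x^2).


Let f(x) = sum_{k>=0} a_k x^k. Multiplying f(x) * (1 - x - x^2) = x and matching coefficients gives a_0 = 0, a_1 = 1, and a_k = a_{k-1} + a_{k-2} for k >= 2. These are the Fibonacci numbers F_k.
Iterating from F_0 = 0, F_1 = 1:
F_0=0, F_1=1, F_2=1, F_3=2, F_4=3, F_5=5, F_6=8, F_7=13, F_8=21, F_9=34, ...
F_17 = 1597.

1597


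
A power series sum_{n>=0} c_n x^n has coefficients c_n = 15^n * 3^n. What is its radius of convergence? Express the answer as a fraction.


By the root test (Cauchy-Hadamard), the radius is R = 1 / limsup_n |c_n|^(1/n).
Here |c_n|^(1/n) = (15^n * 3^n)^(1/n) = 15 * 3 = 45 for all n.
So R = 1/45 = 1/45.

1/45


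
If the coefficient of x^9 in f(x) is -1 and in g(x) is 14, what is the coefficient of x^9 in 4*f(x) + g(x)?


Scalar multiplication scales coefficients: 4 * -1 = -4.
Then add the g coefficient: -4 + 14
= 10

10


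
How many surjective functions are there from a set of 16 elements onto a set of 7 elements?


By inclusion-exclusion on which target elements are missed, the number of surjections from an n-set onto a k-set is
surj(n, k) = sum_{j=0}^{k} (-1)^j C(k, j) (k - j)^n.
Equivalently surj(n, k) = k! * S(n, k), where S(n, k) is the Stirling number of the second kind.
For n = 16, k = 7:
S(16, 7) = 3281882604, so
surj = 7! * 3281882604 = 5040 * 3281882604 = 16540688324160.

16540688324160


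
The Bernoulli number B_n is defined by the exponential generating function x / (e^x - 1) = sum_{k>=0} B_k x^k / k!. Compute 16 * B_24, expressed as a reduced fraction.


Bernoulli numbers can also be computed recursively via B_0 = 1 and sum_{j=0}^{m} C(m+1, j) B_j = 0 for m >= 1. Odd-index Bernoulli numbers vanish for k >= 3.
Computing B_24 = -236364091/2730, so 16 * B_24 = 16 * -236364091/2730 = -1890912728/1365.

-1890912728/1365


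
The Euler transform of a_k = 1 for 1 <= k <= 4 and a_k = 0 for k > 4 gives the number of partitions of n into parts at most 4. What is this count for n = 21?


Partitions of 21 into parts at most 4:
Using generating function (1-x)^(-1)(1-x^2)^(-1)...(1-x^4)^(-1),
the coefficient of x^21 = 120

120


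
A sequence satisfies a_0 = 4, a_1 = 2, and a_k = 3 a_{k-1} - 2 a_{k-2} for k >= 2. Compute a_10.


The characteristic equation is t^2 - 3 t + 2 = 0, with roots r_1 = 2 and r_2 = 1 (so c_1 = r_1 + r_2, c_2 = -r_1 r_2 as required).
One can use the closed form a_n = A r_1^n + B r_2^n, but direct iteration is more reliable:
a_0 = 4, a_1 = 2, a_2 = -2, a_3 = -10, a_4 = -26, a_5 = -58, a_6 = -122, a_7 = -250, a_8 = -506, a_9 = -1018, a_10 = -2042.
So a_10 = -2042.

-2042


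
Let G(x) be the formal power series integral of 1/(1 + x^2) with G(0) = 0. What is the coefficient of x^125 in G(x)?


1/(1 + x^2) = sum_{j>=0} (-1)^j x^(2j). Integrating termwise with G(0) = 0:
G(x) = sum_{j>=0} (-1)^j x^(2j+1) / (2j+1) = arctan(x).
Only odd powers are nonzero. For x^125 write 125 = 2*62 + 1, giving
(-1)^62 / 125 = 1/125 = 1/125.

1/125


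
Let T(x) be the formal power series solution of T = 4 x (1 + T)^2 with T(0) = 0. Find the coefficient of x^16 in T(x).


Apply the Lagrange inversion formula: if T = 4 x * phi(T) with phi(t) = (1 + t)^2, then [x^n] T = 4^n * (1/n) [t^(n-1)] phi(t)^n = 4^n * (1/n) [t^(n-1)] (1 + t)^(2n) = 4^n * (1/n) C(2n, n-1).
Using the identity C(2n, n-1) = C(2n, n) * n / (n+1), the unscaled factor equals C(2n, n) / (n+1) = C_n, the n-th Catalan number.
For n = 16: C_16 = C(32, 16) / 17 = 601080390/17 = 35357670.
With the 4^16 = 4294967296 factor, the coefficient is 4294967296 * 35357670 = 151860036312760320.

151860036312760320


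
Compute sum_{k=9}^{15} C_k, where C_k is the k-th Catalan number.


C_9 through C_15: 4862, 16796, 58786, 208012, 742900, 2674440, 9694845
Sum = 4862 + 16796 + 58786 + 208012 + 742900 + 2674440 + 9694845
= 13400641

13400641


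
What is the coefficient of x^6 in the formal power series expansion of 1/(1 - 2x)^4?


The general identity 1/(1 - c x)^r = sum_{k>=0} c^k C(k + r - 1, r - 1) x^k follows by substituting y = c x into 1/(1 - y)^r = sum_{k>=0} C(k + r - 1, r - 1) y^k.
For c = 2, r = 4, k = 6:
2^6 * C(9, 3) = 64 * 84 = 5376.

5376


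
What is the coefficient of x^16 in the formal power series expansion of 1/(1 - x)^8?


The negative binomial / multiset identity is
1/(1 - x)^r = sum_{k>=0} C(k + r - 1, r - 1) x^k.
Here r = 8 and k = 16, so the coefficient is
C(16 + 7, 7) = C(23, 7)
= 245157

245157


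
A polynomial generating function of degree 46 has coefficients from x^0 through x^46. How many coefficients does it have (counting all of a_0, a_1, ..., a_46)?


A polynomial of degree 46 takes the form a_0 + a_1 x + ... + a_46 x^46.
The number of coefficients is 46 + 1 = 47.

47


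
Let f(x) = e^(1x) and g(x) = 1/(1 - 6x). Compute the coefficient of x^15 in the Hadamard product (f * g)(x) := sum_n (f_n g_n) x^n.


Expanding: f_k = 1^k/k! (from e^(1x)) and g_k = 6^k (from 1/(1 - 6x)). So the Hadamard coefficient (f * g)_k = 1^k 6^k / k! = (6)^k / k!.
For k = 15: 6^15/15! = 470184984576/1307674368000 = 314928/875875.

314928/875875


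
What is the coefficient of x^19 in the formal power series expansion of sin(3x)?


The Maclaurin series is sin(t) = sum_{k>=0} (-1)^k t^(2k+1) / (2k+1)!, so substituting t = 3x, only odd powers of x are nonzero, with coefficient of x^(2k+1) equal to (-1)^k 3^(2k+1) / (2k+1)!.
Write 19 = 2*9 + 1, giving the coefficient (-1)^9 * 3^19 / 19! = -1162261467/121645100408832000 = -177147/18540634112000.

-177147/18540634112000


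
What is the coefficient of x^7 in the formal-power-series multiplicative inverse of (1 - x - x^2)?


Let the inverse be f(x) = sum_{k>=0} a_k x^k. From f(x) * (1 - x - x^2) = 1 and matching coefficients:
 x^0: a_0 = 1.
 x^1: a_1 - a_0 = 0, so a_1 = 1.
 x^k (k >= 2): a_k - a_{k-1} - a_{k-2} = 0, i.e. a_k = a_{k-1} + a_{k-2}.
This is the Fibonacci-type recurrence shifted so that a_0 = a_1 = 1.
Iterating: a_0=1, a_1=1, a_2=2, a_3=3, a_4=5, a_5=8, a_6=13, a_7=21
a_7 = 21.

21


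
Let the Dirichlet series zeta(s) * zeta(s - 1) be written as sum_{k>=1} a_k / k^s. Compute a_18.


Convolution gives a_k = sum_{d | k} d * 1 = sum_{d | k} d = sigma(k), the sum of positive divisors of k.
For k = 18, the divisors are 1, 2, 3, 6, 9, 18, so
sigma(18) = 1 + 2 + 3 + 6 + 9 + 18 = 39.

39


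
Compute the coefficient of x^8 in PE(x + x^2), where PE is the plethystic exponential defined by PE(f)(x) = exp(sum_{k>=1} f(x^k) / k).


With f(x) = x + x^2, the exponent is sum_{k>=1} (x^k + x^(2k)) / k = -ln(1 - x) - ln(1 - x^2). Exponentiating:
PE(x + x^2) = 1 / ((1 - x)(1 - x^2)).
This is the generating function for partitions of n into parts of size 1 or 2. The number of 2's can be any j in 0..4, and the rest are 1's, so
[x^8] = floor(8/2) + 1 = 5.

5


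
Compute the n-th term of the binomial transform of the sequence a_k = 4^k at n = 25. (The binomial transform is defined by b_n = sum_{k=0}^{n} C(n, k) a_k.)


With a_k = 4^k, b_n = sum_{k=0}^{n} C(n, k) 4^k = (1 + 4)^n by the binomial theorem.
For n = 25: (1 + 4)^25 = 5^25 = 298023223876953125.

298023223876953125


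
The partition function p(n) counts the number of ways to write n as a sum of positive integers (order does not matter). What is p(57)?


Using the generating function prod_{k>=1} 1/(1-x^k), we compute p(57).
By dynamic programming over parts 1 through 57:
p(57) = 614154

614154


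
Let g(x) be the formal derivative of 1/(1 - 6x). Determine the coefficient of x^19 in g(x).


Differentiate termwise: d/dx sum_{k>=0} 6^k x^k = sum_{k>=1} k 6^k x^(k-1) = sum_{j>=0} (j+1) 6^(j+1) x^j.
Equivalently, d/dx [1/(1 - 6x)] = 6/(1 - 6x)^2.
For j = 19: 20 * 6^20 = 20 * 3656158440062976 = 73123168801259520.

73123168801259520


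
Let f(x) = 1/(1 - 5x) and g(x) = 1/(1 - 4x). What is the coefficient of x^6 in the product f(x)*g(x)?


The coefficient of x^n in f*g is the Cauchy product: sum_{k=0}^{n} a^k * b^(n-k).
With a=5, b=4, n=6:
sum_{k=0}^{6} 5^k * 4^(6-k)
= 61741

61741


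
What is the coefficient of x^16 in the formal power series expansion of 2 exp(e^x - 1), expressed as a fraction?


exp(e^x - 1) is the exponential generating function for the Bell numbers Bell_k: exp(e^x - 1) = sum_{k>=0} Bell_k x^k / k!.
So the coefficient of x^16 in 2 exp(e^x - 1) is 2 Bell_16 / 16!.
Computing: Bell_16 = 10480142147 and 16! = 20922789888000, giving
2 * 10480142147/20922789888000 = 10480142147/10461394944000.

10480142147/10461394944000


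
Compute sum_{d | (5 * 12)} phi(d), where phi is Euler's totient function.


First, 5 * 12 = 60. One classical identity is sum_{d | n} phi(d) = n (each k in [1, n] has a unique gcd with n, and among the k's with gcd(k, n) = n/d there are phi(d) of them). So the sum equals 60. We also verify directly:
Divisors of 60: 1, 2, 3, 4, 5, 6, 10, 12, 15, 20, 30, 60.
phi values: 1, 1, 2, 2, 4, 2, 4, 4, 8, 8, 8, 16.
Sum = 60.

60


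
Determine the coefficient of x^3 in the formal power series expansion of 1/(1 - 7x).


The geometric series identity gives 1/(1 - c x) = sum_{k>=0} c^k x^k, so the coefficient of x^k is c^k.
Here c = 7 and k = 3.
Computing: 7^3 = 343

343


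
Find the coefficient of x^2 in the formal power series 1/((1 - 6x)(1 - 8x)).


By partial fractions or Cauchy convolution:
The coefficient equals sum_{k=0}^{2} 6^k * 8^(2-k).
= 148

148


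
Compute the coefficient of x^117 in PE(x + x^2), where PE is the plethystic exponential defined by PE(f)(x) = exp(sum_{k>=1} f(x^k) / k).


With f(x) = x + x^2, the exponent is sum_{k>=1} (x^k + x^(2k)) / k = -ln(1 - x) - ln(1 - x^2). Exponentiating:
PE(x + x^2) = 1 / ((1 - x)(1 - x^2)).
This is the generating function for partitions of n into parts of size 1 or 2. The number of 2's can be any j in 0..58, and the rest are 1's, so
[x^117] = floor(117/2) + 1 = 59.

59


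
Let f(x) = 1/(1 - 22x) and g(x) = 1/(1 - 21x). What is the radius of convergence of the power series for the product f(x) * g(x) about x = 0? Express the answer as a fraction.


The radius of 1/(1 - 22x) is 1/22 (nearest singularity at x = 1/22), and the radius of 1/(1 - 21x) is 1/21.
The product f(x)*g(x) = 1/((1 - 22x)(1 - 21x)) has singularities at both 1/22 and 1/21, so its radius of convergence is the distance to the nearest one:
min(1/22, 1/21) = 1/22.

1/22


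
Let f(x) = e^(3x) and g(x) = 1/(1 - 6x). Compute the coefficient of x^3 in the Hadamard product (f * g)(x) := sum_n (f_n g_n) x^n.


Expanding: f_k = 3^k/k! (from e^(3x)) and g_k = 6^k (from 1/(1 - 6x)). So the Hadamard coefficient (f * g)_k = 3^k 6^k / k! = (18)^k / k!.
For k = 3: 18^3/3! = 5832/6 = 972.

972


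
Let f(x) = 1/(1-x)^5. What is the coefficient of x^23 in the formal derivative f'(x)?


Differentiate: d/dx [ 1/(1-x)^r ] = r / (1-x)^(r+1).
Here r = 5, so f'(x) = 5 / (1-x)^6.
The expansion of 1/(1-x)^(r+1) has coefficient of x^n equal to C(n+r, r).
So the coefficient of x^23 in f'(x) is
5 * C(28, 5) = 5 * 98280 = 491400

491400


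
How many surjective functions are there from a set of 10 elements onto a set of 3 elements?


By inclusion-exclusion on which target elements are missed, the number of surjections from an n-set onto a k-set is
surj(n, k) = sum_{j=0}^{k} (-1)^j C(k, j) (k - j)^n.
Equivalently surj(n, k) = k! * S(n, k), where S(n, k) is the Stirling number of the second kind.
For n = 10, k = 3:
S(10, 3) = 9330, so
surj = 3! * 9330 = 6 * 9330 = 55980.

55980


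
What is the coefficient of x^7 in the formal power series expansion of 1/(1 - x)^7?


The expansion 1/(1 - x)^r = sum_{k>=0} C(k + r - 1, r - 1) x^k follows from the multiset / negative-binomial theorem (or from repeated differentiation of the geometric series).
For r = 7 and k = 7:
C(13, 6) = 6227020800 / (720 * 5040) = 1716.

1716


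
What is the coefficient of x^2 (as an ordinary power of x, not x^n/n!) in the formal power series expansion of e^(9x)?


The exponential series is e^y = sum_{k>=0} y^k / k!. Substituting y = 9x gives
e^(9x) = sum_{k>=0} 9^k x^k / k!.
So the coefficient of x^n is a^n/n! with a = 9, n = 2:
9^2 / 2! = 81/2 = 81/2

81/2


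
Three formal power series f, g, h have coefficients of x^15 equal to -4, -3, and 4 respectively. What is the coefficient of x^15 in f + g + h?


Series addition is componentwise:
-4 + -3 + 4
= -3

-3


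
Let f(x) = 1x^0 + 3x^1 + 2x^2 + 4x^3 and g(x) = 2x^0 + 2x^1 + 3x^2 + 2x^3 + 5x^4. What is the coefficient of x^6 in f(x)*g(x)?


Cauchy product at x^6:
2*5 + 4*2
= 18

18


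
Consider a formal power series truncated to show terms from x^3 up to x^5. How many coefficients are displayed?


From x^3 to x^5 inclusive, the count is 5 - 3 + 1 = 3.

3


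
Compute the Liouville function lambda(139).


The Liouville function is lambda(k) = (-1)^Omega(k), where Omega(k) counts the prime factors of k with multiplicity.
Factoring: 139 = 139, so Omega(139) = 1.
lambda(139) = (-1)^1 = -1.

-1


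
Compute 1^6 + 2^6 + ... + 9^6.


This power sum has a closed form given by Faulhaber's formula
sum_{k=1}^{m} k^p = (1 / (p + 1)) * sum_{j=0}^{p} C(p + 1, j) B_j m^(p + 1 - j),
but for small m direct computation is fastest:
1 + 64 + 729 + 4096 + 15625 + 46656 + 117649 + 262144 + 531441 = 978405.

978405


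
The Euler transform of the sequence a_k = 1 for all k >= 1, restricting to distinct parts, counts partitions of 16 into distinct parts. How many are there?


Partitions of 16 into distinct parts can be computed via generating function.
Product (1+x)(1+x^2)(1+x^3)...
The coefficient of x^16 = 32

32


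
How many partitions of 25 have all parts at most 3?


Using the generating function (1-x)^(-1)(1-x^2)^(-1)(1-x^3)^(-1),
the coefficient of x^25 counts these restricted partitions.
Result = 65

65


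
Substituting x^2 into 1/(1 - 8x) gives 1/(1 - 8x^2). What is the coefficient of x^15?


Since 1/(1 - 8x^2) only has even powers of x,
the coefficient of x^15 (odd) is 0.

0


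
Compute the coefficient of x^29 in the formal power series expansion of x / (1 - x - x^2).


Let f(x) = sum_{k>=0} a_k x^k. Multiplying f(x) * (1 - x - x^2) = x and matching coefficients gives a_0 = 0, a_1 = 1, and a_k = a_{k-1} + a_{k-2} for k >= 2. These are the Fibonacci numbers F_k.
Iterating from F_0 = 0, F_1 = 1:
F_0=0, F_1=1, F_2=1, F_3=2, F_4=3, F_5=5, F_6=8, F_7=13, F_8=21, F_9=34, ...
F_29 = 514229.

514229


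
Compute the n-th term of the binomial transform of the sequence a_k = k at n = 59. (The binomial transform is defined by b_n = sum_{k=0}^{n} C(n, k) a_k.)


With a_k = k, b_n = sum_{k=0}^{n} C(n, k) k. Using k * C(n, k) = n * C(n-1, k-1) gives b_n = n * sum_{k>=1} C(n-1, k-1) = n * 2^(n-1).
For n = 59: 59 * 2^58 = 59 * 288230376151711744 = 17005592192950992896.

17005592192950992896


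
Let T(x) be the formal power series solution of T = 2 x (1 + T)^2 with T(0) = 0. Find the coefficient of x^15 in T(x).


Apply the Lagrange inversion formula: if T = 2 x * phi(T) with phi(t) = (1 + t)^2, then [x^n] T = 2^n * (1/n) [t^(n-1)] phi(t)^n = 2^n * (1/n) [t^(n-1)] (1 + t)^(2n) = 2^n * (1/n) C(2n, n-1).
Using the identity C(2n, n-1) = C(2n, n) * n / (n+1), the unscaled factor equals C(2n, n) / (n+1) = C_n, the n-th Catalan number.
For n = 15: C_15 = C(30, 15) / 16 = 155117520/16 = 9694845.
With the 2^15 = 32768 factor, the coefficient is 32768 * 9694845 = 317680680960.

317680680960


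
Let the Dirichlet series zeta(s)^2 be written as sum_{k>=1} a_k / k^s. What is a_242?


The Dirichlet convolution of the constant function 1 with itself gives (1 * 1)(k) = sum_{d | k} 1 = d(k), the number of positive divisors of k.
Since zeta(s) = sum_{k>=1} 1/k^s, we have zeta(s)^2 = sum_{k>=1} d(k)/k^s, so a_k = d(k).
For k = 242: the divisors are 1, 2, 11, 22, 121, 242.
Count = 6.

6


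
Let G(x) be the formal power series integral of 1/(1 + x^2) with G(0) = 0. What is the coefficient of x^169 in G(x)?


1/(1 + x^2) = sum_{j>=0} (-1)^j x^(2j). Integrating termwise with G(0) = 0:
G(x) = sum_{j>=0} (-1)^j x^(2j+1) / (2j+1) = arctan(x).
Only odd powers are nonzero. For x^169 write 169 = 2*84 + 1, giving
(-1)^84 / 169 = 1/169 = 1/169.

1/169


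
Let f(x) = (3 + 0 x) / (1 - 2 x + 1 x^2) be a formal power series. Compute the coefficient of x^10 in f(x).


Write f(x) = sum_{k>=0} a_k x^k. Multiplying both sides by 1 - 2 x + 1 x^2 gives
(1 - 2 x + 1 x^2) sum_{k>=0} a_k x^k = 3 + 0 x.
Matching coefficients:
 x^0: a_0 = 3
 x^1: a_1 - 2 a_0 = 0  =>  a_1 = 2*3 + 0 = 6
 x^k (k >= 2): a_k = 2 a_{k-1} - 1 a_{k-2}.
Iterating: a_2 = 9, a_3 = 12, a_4 = 15, a_5 = 18, a_6 = 21, a_7 = 24, a_8 = 27, a_9 = 30, a_10 = 33.
So the coefficient of x^10 is 33.

33


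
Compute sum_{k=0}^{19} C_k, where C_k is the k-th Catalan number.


C_0 through C_19: 1, 1, 2, 5, 14, 42, 132, 429, 1430, 4862, 16796, 58786, 208012, 742900, 2674440, 9694845, 35357670, 129644790, 477638700, 1767263190
Sum = 1 + 1 + 2 + 5 + 14 + 42 + 132 + 429 + 1430 + 4862 + 16796 + 58786 + 208012 + 742900 + 2674440 + 9694845 + 35357670 + 129644790 + 477638700 + 1767263190
= 2423307047

2423307047


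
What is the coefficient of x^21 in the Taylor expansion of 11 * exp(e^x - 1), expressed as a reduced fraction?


exp(e^x - 1) = sum_{k>=0} Bell_k x^k / k!, where Bell_k is the k-th Bell number.
So the coefficient of x^21 is 11 * Bell_21 / 21!.
Computing: Bell_21 = 474869816156751 and 21! = 51090942171709440000, giving
11 * 474869816156751/51090942171709440000 = 158289938718917/1548210368839680000.

158289938718917/1548210368839680000


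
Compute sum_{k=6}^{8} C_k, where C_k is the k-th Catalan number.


C_6 through C_8: 132, 429, 1430
Sum = 132 + 429 + 1430
= 1991

1991


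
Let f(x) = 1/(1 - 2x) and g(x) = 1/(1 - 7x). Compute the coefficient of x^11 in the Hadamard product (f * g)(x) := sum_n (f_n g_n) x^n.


f has coefficients f_k = 2^k and g has coefficients g_k = 7^k, so the Hadamard product has coefficient (f*g)_k = 2^k * 7^k = 14^k.
For k = 11: 14^11 = 4049565169664.

4049565169664


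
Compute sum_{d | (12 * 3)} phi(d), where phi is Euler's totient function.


First, 12 * 3 = 36. One classical identity is sum_{d | n} phi(d) = n (each k in [1, n] has a unique gcd with n, and among the k's with gcd(k, n) = n/d there are phi(d) of them). So the sum equals 36. We also verify directly:
Divisors of 36: 1, 2, 3, 4, 6, 9, 12, 18, 36.
phi values: 1, 1, 2, 2, 2, 6, 4, 6, 12.
Sum = 36.

36


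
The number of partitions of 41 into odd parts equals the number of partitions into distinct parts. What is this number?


Computing partitions of 41 into odd parts (1, 3, 5, ...):
Using the generating function prod_{k>=0} 1/(1-x^(2k+1)),
the count is 1260

1260


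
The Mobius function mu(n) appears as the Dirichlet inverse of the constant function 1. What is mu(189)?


189 has a squared prime factor, so mu(189) = 0.
Factorization reveals a repeated prime.

0


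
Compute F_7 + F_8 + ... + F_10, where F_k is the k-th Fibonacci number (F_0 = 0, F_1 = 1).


Use the identity sum_{k=0}^{N} F_k = F_{N+2} - 1 (which follows from F_{k+2} - F_{k+1} = F_k). Then
sum_{k=7}^{10} F_k = (F_{12} - 1) - (F_{8} - 1) = F_{12} - F_{8}.
Computing: F_{12} = 144, F_{8} = 21, so
Sum = 144 - 21 = 123.

123


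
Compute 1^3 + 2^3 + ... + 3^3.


This power sum has a closed form given by Faulhaber's formula
sum_{k=1}^{m} k^p = (1 / (p + 1)) * sum_{j=0}^{p} C(p + 1, j) B_j m^(p + 1 - j),
but for small m direct computation is fastest:
1 + 8 + 27 = 36.

36


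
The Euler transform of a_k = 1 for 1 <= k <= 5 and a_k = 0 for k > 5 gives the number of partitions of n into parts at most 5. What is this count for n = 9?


Partitions of 9 into parts at most 5:
Using generating function (1-x)^(-1)(1-x^2)^(-1)...(1-x^5)^(-1),
the coefficient of x^9 = 23

23


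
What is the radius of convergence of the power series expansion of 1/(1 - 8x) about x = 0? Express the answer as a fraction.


Expanding 1/(1 - 8x) = sum_{k>=0} 8^k x^k, the series converges when |8x| < 1, i.e., |x| < 1/8.
So the radius of convergence is 1/8 = 1/8.

1/8


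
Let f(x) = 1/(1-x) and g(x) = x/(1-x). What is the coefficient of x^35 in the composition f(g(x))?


First simplify the composition: f(g(x)) = 1/(1 - x/(1-x)) = (1-x)/((1-x) - x) = (1-x)/(1-2x).
Now extract the coefficient. Write (1-x)/(1-2x) = 1/(1-2x) - x/(1-2x).
The coefficient of x^n in 1/(1-2x) is 2^n, and in x/(1-2x) is 2^(n-1) (for n >= 1).
So the coefficient of x^35 is 2^35 - 2^34 = 34359738368 - 17179869184 = 17179869184.

17179869184


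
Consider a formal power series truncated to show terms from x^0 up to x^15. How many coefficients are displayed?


From x^0 to x^15 inclusive, the count is 15 - 0 + 1 = 16.

16


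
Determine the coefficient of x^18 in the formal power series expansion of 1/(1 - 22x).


The geometric series identity gives 1/(1 - c x) = sum_{k>=0} c^k x^k, so the coefficient of x^k is c^k.
Here c = 22 and k = 18.
Computing: 22^18 = 1457498964228107529355264

1457498964228107529355264


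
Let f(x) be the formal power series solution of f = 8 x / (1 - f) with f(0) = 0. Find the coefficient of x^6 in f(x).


Apply Lagrange inversion: f = 8 x * phi(f) with phi(t) = 1/(1 - t), so
[x^n] f = 8^n * (1/n) [t^(n-1)] phi(t)^n = 8^n * (1/n) [t^(n-1)] (1 - t)^(-n) = 8^n * (1/n) C(2n - 2, n - 1) = 8^n * C_{n-1}.
For n = 6: C_5 = C(10, 5) / 6 = 252/6 = 42.
With the 8^6 = 262144 factor, the coefficient is 262144 * 42 = 11010048.

11010048


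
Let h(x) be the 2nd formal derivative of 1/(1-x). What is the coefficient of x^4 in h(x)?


Differentiating 2 times: d^2/dx^2 [1/(1-x)] = 2!/(1-x)^3.
The expansion 1/(1-x)^3 = sum_{k>=0} C(k+2, 2) x^k, so the coefficient of x^n in 2!/(1-x)^3 is 2! * C(n+2, 2).
For n = 4: 2 * C(6, 2) = 2 * 15 = 30

30


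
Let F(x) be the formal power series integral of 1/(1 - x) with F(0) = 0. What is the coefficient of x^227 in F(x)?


1/(1 - x) = sum_{k>=0} x^k. Integrating termwise and using F(0) = 0 gives
F(x) = sum_{k>=0} x^(k+1) / (k+1) = sum_{m>=1} x^m / m = -ln(1 - x).
So the coefficient of x^227 is 1/227 = 1/227.

1/227


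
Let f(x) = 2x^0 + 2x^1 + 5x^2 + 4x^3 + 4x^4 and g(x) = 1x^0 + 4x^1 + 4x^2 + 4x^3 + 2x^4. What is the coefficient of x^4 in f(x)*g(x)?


Cauchy product at x^4:
2*2 + 2*4 + 5*4 + 4*4 + 4*1
= 52

52


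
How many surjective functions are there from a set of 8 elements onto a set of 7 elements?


By inclusion-exclusion on which target elements are missed, the number of surjections from an n-set onto a k-set is
surj(n, k) = sum_{j=0}^{k} (-1)^j C(k, j) (k - j)^n.
Equivalently surj(n, k) = k! * S(n, k), where S(n, k) is the Stirling number of the second kind.
For n = 8, k = 7:
S(8, 7) = 28, so
surj = 7! * 28 = 5040 * 28 = 141120.

141120


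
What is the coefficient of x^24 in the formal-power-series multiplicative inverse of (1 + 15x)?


The inverse is 1/(1 + 15x). Apply the geometric identity 1/(1 - y) = sum_{k>=0} y^k with y = -15x:
1/(1 + 15x) = sum_{k>=0} (-15)^k x^k.
So the coefficient of x^24 is (-15)^24 = 16834112196028232574462890625.

16834112196028232574462890625


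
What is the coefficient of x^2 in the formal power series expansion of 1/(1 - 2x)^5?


The general identity 1/(1 - c x)^r = sum_{k>=0} c^k C(k + r - 1, r - 1) x^k follows by substituting y = c x into 1/(1 - y)^r = sum_{k>=0} C(k + r - 1, r - 1) y^k.
For c = 2, r = 5, k = 2:
2^2 * C(6, 4) = 4 * 15 = 60.

60


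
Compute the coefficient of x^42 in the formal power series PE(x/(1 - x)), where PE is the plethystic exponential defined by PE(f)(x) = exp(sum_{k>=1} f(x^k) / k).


For f(x) = x/(1 - x) we have
sum_{k>=1} f(x^k) / k = sum_{k>=1} (1/k) * x^k / (1 - x^k) = sum_{k, m >= 1} x^(k m) / k,
which after exponentiating simplifies to
PE(x/(1 - x)) = prod_{k>=1} 1 / (1 - x^k).
This is the generating function for the partition function p(n), so the coefficient of x^42 is p(42).
Computing p(42) by dynamic programming over parts 1, 2, ..., 42: p(42) = 53174.

53174


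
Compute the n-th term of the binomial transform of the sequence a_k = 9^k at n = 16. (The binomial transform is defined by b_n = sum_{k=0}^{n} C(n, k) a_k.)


With a_k = 9^k, b_n = sum_{k=0}^{n} C(n, k) 9^k = (1 + 9)^n by the binomial theorem.
For n = 16: (1 + 9)^16 = 10^16 = 10000000000000000.

10000000000000000


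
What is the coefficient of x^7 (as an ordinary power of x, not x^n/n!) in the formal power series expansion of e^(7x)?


The exponential series is e^y = sum_{k>=0} y^k / k!. Substituting y = 7x gives
e^(7x) = sum_{k>=0} 7^k x^k / k!.
So the coefficient of x^n is a^n/n! with a = 7, n = 7:
7^7 / 7! = 823543/5040 = 117649/720

117649/720


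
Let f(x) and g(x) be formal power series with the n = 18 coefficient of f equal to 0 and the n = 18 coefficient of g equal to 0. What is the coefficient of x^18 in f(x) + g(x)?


Addition of formal power series is termwise.
The coefficient of x^18 in f + g = 0 + 0
= 0

0


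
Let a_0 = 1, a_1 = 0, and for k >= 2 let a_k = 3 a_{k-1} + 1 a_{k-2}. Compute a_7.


Iterating the recurrence forward:
a_0 = 1
a_1 = 0
a_2 = 3*0 + 1*1 = 1
a_3 = 3*1 + 1*0 = 3
a_4 = 3*3 + 1*1 = 10
a_5 = 3*10 + 1*3 = 33
a_6 = 3*33 + 1*10 = 109
a_7 = 3*109 + 1*33 = 360
So a_7 = 360.

360


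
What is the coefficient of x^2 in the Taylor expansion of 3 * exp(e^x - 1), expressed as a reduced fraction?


exp(e^x - 1) = sum_{k>=0} Bell_k x^k / k!, where Bell_k is the k-th Bell number.
So the coefficient of x^2 is 3 * Bell_2 / 2!.
Computing: Bell_2 = 2 and 2! = 2, giving
3 * 2/2 = 3.

3
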